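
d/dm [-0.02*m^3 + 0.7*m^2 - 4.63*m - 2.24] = -0.06*m^2 + 1.4*m - 4.63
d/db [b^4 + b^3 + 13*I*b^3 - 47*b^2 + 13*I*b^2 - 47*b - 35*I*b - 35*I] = 4*b^3 + b^2*(3 + 39*I) + b*(-94 + 26*I) - 47 - 35*I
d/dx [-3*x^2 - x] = -6*x - 1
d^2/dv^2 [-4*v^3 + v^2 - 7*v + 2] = 2 - 24*v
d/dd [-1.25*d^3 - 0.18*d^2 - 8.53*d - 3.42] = -3.75*d^2 - 0.36*d - 8.53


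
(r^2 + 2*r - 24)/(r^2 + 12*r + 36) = (r - 4)/(r + 6)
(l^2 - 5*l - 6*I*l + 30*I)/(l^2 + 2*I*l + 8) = (l^2 - 5*l - 6*I*l + 30*I)/(l^2 + 2*I*l + 8)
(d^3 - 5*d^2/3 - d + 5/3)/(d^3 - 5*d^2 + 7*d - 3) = (3*d^2 - 2*d - 5)/(3*(d^2 - 4*d + 3))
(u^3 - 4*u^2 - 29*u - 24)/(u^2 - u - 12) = (u^2 - 7*u - 8)/(u - 4)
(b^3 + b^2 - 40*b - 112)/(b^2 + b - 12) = (b^2 - 3*b - 28)/(b - 3)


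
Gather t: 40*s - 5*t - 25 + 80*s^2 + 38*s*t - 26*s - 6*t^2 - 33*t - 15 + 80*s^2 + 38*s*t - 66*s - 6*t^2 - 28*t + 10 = 160*s^2 - 52*s - 12*t^2 + t*(76*s - 66) - 30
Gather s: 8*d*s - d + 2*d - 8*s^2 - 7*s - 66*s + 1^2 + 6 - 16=d - 8*s^2 + s*(8*d - 73) - 9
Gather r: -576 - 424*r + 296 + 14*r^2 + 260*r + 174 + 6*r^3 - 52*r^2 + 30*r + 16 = 6*r^3 - 38*r^2 - 134*r - 90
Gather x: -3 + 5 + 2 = 4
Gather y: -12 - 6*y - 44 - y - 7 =-7*y - 63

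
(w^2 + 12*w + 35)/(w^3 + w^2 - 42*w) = (w + 5)/(w*(w - 6))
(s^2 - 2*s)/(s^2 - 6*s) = (s - 2)/(s - 6)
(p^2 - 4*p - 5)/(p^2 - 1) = (p - 5)/(p - 1)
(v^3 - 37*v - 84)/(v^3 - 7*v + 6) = (v^3 - 37*v - 84)/(v^3 - 7*v + 6)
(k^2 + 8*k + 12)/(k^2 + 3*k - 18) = (k + 2)/(k - 3)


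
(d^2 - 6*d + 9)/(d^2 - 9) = (d - 3)/(d + 3)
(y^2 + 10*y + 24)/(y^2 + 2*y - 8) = (y + 6)/(y - 2)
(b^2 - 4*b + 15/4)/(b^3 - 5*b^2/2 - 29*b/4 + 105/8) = 2*(2*b - 5)/(4*b^2 - 4*b - 35)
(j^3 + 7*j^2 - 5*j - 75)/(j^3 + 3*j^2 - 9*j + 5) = (j^2 + 2*j - 15)/(j^2 - 2*j + 1)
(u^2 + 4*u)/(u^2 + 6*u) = (u + 4)/(u + 6)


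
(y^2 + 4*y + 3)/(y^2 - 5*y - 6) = (y + 3)/(y - 6)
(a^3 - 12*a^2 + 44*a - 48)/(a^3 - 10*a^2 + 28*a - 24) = (a - 4)/(a - 2)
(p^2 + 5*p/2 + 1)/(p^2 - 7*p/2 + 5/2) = (2*p^2 + 5*p + 2)/(2*p^2 - 7*p + 5)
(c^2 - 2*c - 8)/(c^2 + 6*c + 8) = (c - 4)/(c + 4)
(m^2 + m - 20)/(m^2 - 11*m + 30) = (m^2 + m - 20)/(m^2 - 11*m + 30)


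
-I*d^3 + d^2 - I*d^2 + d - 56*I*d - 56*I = (d - 7*I)*(d + 8*I)*(-I*d - I)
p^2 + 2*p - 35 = (p - 5)*(p + 7)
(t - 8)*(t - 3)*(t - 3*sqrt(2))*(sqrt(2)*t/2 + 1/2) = sqrt(2)*t^4/2 - 11*sqrt(2)*t^3/2 - 5*t^3/2 + 21*sqrt(2)*t^2/2 + 55*t^2/2 - 60*t + 33*sqrt(2)*t/2 - 36*sqrt(2)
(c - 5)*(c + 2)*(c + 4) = c^3 + c^2 - 22*c - 40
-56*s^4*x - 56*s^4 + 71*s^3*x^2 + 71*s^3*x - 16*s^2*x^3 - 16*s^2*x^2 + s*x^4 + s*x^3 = (-8*s + x)*(-7*s + x)*(-s + x)*(s*x + s)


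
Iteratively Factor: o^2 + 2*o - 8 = (o + 4)*(o - 2)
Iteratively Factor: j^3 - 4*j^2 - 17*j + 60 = (j - 3)*(j^2 - j - 20) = (j - 5)*(j - 3)*(j + 4)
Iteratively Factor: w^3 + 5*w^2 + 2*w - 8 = (w + 4)*(w^2 + w - 2) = (w + 2)*(w + 4)*(w - 1)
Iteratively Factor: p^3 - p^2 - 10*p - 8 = (p + 1)*(p^2 - 2*p - 8) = (p + 1)*(p + 2)*(p - 4)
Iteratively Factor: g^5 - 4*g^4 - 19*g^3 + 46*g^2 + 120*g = (g + 3)*(g^4 - 7*g^3 + 2*g^2 + 40*g) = (g - 4)*(g + 3)*(g^3 - 3*g^2 - 10*g) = g*(g - 4)*(g + 3)*(g^2 - 3*g - 10) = g*(g - 5)*(g - 4)*(g + 3)*(g + 2)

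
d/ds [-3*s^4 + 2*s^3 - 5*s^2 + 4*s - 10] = -12*s^3 + 6*s^2 - 10*s + 4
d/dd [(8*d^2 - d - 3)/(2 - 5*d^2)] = (-5*d^2 + 2*d - 2)/(25*d^4 - 20*d^2 + 4)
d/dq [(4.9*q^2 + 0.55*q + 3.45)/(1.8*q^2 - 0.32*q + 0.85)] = (-2.558*q^2 - 4.09*q + 1.5715)/(3.24*q^4 - 1.152*q^3 + 3.1624*q^2 - 0.544*q + 0.7225)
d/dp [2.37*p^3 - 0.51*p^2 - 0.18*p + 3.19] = 7.11*p^2 - 1.02*p - 0.18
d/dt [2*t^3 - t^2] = 2*t*(3*t - 1)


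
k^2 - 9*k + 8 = (k - 8)*(k - 1)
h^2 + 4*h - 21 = (h - 3)*(h + 7)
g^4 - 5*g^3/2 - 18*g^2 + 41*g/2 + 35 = (g - 5)*(g - 2)*(g + 1)*(g + 7/2)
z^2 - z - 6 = (z - 3)*(z + 2)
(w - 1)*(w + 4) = w^2 + 3*w - 4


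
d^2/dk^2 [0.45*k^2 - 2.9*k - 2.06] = 0.900000000000000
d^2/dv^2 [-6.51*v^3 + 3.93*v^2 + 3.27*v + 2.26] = 7.86 - 39.06*v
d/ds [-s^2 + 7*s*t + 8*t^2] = -2*s + 7*t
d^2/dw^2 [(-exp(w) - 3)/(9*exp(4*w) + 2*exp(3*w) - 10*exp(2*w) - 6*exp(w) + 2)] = (-729*exp(8*w) - 4086*exp(7*w) - 1078*exp(6*w) + 2706*exp(5*w) + 746*exp(4*w) - 152*exp(3*w) - 552*exp(2*w) - 360*exp(w) - 40)*exp(w)/(729*exp(12*w) + 486*exp(11*w) - 2322*exp(10*w) - 2530*exp(9*w) + 2418*exp(8*w) + 3984*exp(7*w) - 364*exp(6*w) - 2472*exp(5*w) - 516*exp(4*w) + 528*exp(3*w) + 96*exp(2*w) - 72*exp(w) + 8)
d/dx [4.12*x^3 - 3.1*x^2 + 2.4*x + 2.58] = 12.36*x^2 - 6.2*x + 2.4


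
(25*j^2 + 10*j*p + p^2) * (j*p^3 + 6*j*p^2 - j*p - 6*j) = 25*j^3*p^3 + 150*j^3*p^2 - 25*j^3*p - 150*j^3 + 10*j^2*p^4 + 60*j^2*p^3 - 10*j^2*p^2 - 60*j^2*p + j*p^5 + 6*j*p^4 - j*p^3 - 6*j*p^2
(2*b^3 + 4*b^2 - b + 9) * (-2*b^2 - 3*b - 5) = -4*b^5 - 14*b^4 - 20*b^3 - 35*b^2 - 22*b - 45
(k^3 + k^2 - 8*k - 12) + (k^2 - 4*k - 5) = k^3 + 2*k^2 - 12*k - 17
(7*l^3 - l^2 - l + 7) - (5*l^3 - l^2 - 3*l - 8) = 2*l^3 + 2*l + 15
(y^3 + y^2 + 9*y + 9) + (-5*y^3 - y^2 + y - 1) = -4*y^3 + 10*y + 8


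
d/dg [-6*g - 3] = -6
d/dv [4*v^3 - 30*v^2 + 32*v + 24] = 12*v^2 - 60*v + 32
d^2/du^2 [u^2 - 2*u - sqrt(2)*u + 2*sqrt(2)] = 2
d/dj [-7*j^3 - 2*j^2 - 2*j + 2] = -21*j^2 - 4*j - 2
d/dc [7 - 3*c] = -3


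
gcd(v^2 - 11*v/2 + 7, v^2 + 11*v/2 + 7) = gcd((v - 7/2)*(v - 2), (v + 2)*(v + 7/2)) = 1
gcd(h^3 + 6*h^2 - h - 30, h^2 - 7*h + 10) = h - 2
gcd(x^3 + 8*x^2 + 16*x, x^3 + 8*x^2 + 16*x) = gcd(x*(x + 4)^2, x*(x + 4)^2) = x^3 + 8*x^2 + 16*x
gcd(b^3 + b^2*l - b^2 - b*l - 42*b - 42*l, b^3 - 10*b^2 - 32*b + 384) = b + 6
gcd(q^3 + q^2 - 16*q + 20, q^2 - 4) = q - 2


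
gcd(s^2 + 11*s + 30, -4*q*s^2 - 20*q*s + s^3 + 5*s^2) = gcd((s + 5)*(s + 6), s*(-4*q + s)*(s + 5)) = s + 5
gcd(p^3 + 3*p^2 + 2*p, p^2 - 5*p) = p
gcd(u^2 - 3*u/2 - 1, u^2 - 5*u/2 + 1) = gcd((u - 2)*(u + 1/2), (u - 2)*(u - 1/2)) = u - 2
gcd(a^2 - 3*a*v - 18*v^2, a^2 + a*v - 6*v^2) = a + 3*v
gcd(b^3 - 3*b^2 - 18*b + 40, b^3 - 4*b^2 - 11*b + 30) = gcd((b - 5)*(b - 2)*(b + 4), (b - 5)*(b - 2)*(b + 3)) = b^2 - 7*b + 10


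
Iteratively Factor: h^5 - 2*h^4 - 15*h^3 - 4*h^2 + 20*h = (h)*(h^4 - 2*h^3 - 15*h^2 - 4*h + 20) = h*(h - 5)*(h^3 + 3*h^2 - 4) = h*(h - 5)*(h + 2)*(h^2 + h - 2) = h*(h - 5)*(h + 2)^2*(h - 1)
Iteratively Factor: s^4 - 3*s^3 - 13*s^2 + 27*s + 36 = (s + 3)*(s^3 - 6*s^2 + 5*s + 12) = (s + 1)*(s + 3)*(s^2 - 7*s + 12) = (s - 4)*(s + 1)*(s + 3)*(s - 3)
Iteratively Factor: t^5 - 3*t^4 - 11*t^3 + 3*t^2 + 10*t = (t + 2)*(t^4 - 5*t^3 - t^2 + 5*t) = (t - 5)*(t + 2)*(t^3 - t) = (t - 5)*(t + 1)*(t + 2)*(t^2 - t) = (t - 5)*(t - 1)*(t + 1)*(t + 2)*(t)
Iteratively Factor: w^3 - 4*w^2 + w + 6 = (w - 2)*(w^2 - 2*w - 3) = (w - 2)*(w + 1)*(w - 3)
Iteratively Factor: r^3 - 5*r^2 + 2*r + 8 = (r + 1)*(r^2 - 6*r + 8) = (r - 2)*(r + 1)*(r - 4)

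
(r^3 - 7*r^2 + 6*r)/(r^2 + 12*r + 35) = r*(r^2 - 7*r + 6)/(r^2 + 12*r + 35)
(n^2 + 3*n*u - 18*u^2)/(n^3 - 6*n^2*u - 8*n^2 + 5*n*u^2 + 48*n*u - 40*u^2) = (n^2 + 3*n*u - 18*u^2)/(n^3 - 6*n^2*u - 8*n^2 + 5*n*u^2 + 48*n*u - 40*u^2)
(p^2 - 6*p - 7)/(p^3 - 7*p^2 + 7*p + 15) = (p - 7)/(p^2 - 8*p + 15)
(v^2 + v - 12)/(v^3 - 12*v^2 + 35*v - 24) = (v + 4)/(v^2 - 9*v + 8)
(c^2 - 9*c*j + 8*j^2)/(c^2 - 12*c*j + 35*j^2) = (c^2 - 9*c*j + 8*j^2)/(c^2 - 12*c*j + 35*j^2)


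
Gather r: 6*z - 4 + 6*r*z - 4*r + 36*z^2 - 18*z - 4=r*(6*z - 4) + 36*z^2 - 12*z - 8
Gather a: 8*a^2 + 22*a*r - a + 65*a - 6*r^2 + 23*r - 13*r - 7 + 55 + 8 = 8*a^2 + a*(22*r + 64) - 6*r^2 + 10*r + 56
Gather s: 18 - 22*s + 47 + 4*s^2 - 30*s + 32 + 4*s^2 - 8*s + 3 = 8*s^2 - 60*s + 100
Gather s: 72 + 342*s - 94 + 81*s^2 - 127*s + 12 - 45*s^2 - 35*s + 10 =36*s^2 + 180*s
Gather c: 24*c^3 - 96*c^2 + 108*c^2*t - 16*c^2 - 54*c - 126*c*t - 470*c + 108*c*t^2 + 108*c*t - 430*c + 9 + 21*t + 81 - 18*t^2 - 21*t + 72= 24*c^3 + c^2*(108*t - 112) + c*(108*t^2 - 18*t - 954) - 18*t^2 + 162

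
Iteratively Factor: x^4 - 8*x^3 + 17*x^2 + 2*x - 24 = (x - 2)*(x^3 - 6*x^2 + 5*x + 12) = (x - 2)*(x + 1)*(x^2 - 7*x + 12) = (x - 4)*(x - 2)*(x + 1)*(x - 3)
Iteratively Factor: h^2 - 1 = (h + 1)*(h - 1)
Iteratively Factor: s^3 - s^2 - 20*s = (s)*(s^2 - s - 20) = s*(s + 4)*(s - 5)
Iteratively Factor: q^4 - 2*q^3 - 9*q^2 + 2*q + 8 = (q - 1)*(q^3 - q^2 - 10*q - 8) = (q - 4)*(q - 1)*(q^2 + 3*q + 2) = (q - 4)*(q - 1)*(q + 2)*(q + 1)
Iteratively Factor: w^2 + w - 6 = (w + 3)*(w - 2)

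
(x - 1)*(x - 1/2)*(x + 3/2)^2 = x^4 + 3*x^3/2 - 7*x^2/4 - 15*x/8 + 9/8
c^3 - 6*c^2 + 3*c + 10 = (c - 5)*(c - 2)*(c + 1)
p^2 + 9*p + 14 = (p + 2)*(p + 7)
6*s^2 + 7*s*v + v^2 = (s + v)*(6*s + v)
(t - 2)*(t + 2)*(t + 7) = t^3 + 7*t^2 - 4*t - 28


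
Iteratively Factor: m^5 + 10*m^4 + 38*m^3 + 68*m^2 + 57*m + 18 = (m + 2)*(m^4 + 8*m^3 + 22*m^2 + 24*m + 9) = (m + 2)*(m + 3)*(m^3 + 5*m^2 + 7*m + 3) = (m + 1)*(m + 2)*(m + 3)*(m^2 + 4*m + 3) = (m + 1)*(m + 2)*(m + 3)^2*(m + 1)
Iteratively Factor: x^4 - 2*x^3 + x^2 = (x - 1)*(x^3 - x^2) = (x - 1)^2*(x^2) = x*(x - 1)^2*(x)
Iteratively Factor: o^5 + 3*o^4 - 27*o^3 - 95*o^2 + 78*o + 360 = (o - 5)*(o^4 + 8*o^3 + 13*o^2 - 30*o - 72) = (o - 5)*(o - 2)*(o^3 + 10*o^2 + 33*o + 36) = (o - 5)*(o - 2)*(o + 3)*(o^2 + 7*o + 12) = (o - 5)*(o - 2)*(o + 3)*(o + 4)*(o + 3)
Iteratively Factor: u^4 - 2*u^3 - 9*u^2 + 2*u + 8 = (u - 4)*(u^3 + 2*u^2 - u - 2) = (u - 4)*(u - 1)*(u^2 + 3*u + 2) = (u - 4)*(u - 1)*(u + 2)*(u + 1)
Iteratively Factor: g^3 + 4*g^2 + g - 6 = (g + 2)*(g^2 + 2*g - 3) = (g - 1)*(g + 2)*(g + 3)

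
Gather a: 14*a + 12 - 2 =14*a + 10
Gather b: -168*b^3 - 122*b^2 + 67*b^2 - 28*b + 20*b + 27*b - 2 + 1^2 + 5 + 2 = -168*b^3 - 55*b^2 + 19*b + 6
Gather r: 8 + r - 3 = r + 5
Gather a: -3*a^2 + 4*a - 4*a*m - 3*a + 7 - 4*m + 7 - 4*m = -3*a^2 + a*(1 - 4*m) - 8*m + 14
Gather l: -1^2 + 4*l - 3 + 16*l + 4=20*l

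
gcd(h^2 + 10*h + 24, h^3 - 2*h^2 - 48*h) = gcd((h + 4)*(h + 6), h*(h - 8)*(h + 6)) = h + 6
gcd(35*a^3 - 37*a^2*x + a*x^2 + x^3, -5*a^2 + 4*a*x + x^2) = -a + x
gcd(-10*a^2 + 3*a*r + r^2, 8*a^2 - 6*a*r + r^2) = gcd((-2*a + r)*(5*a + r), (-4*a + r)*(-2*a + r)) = -2*a + r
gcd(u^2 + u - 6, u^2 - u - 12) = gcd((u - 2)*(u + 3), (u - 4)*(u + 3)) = u + 3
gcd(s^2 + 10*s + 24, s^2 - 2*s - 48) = s + 6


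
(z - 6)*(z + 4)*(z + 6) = z^3 + 4*z^2 - 36*z - 144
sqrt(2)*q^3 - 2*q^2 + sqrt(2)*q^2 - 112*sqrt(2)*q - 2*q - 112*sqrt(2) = (q - 8*sqrt(2))*(q + 7*sqrt(2))*(sqrt(2)*q + sqrt(2))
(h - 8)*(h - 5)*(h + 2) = h^3 - 11*h^2 + 14*h + 80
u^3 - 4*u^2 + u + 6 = (u - 3)*(u - 2)*(u + 1)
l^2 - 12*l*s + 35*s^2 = (l - 7*s)*(l - 5*s)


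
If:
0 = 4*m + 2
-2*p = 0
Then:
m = -1/2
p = 0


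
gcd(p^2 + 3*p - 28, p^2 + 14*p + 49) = p + 7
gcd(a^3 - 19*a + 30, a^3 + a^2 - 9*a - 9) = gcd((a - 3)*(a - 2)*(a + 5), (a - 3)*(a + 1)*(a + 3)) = a - 3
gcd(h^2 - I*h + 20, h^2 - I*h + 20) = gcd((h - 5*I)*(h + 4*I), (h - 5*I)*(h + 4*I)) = h^2 - I*h + 20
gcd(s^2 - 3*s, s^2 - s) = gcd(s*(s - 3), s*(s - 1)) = s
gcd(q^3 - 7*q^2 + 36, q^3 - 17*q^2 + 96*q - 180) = q - 6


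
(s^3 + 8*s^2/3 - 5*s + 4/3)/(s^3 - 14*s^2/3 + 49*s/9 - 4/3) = 3*(s^2 + 3*s - 4)/(3*s^2 - 13*s + 12)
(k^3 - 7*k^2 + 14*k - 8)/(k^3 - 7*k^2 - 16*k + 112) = (k^2 - 3*k + 2)/(k^2 - 3*k - 28)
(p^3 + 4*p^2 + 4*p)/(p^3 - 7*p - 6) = p*(p + 2)/(p^2 - 2*p - 3)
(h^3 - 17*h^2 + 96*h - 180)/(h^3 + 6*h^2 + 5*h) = (h^3 - 17*h^2 + 96*h - 180)/(h*(h^2 + 6*h + 5))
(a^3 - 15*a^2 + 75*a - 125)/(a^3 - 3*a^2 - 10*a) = (a^2 - 10*a + 25)/(a*(a + 2))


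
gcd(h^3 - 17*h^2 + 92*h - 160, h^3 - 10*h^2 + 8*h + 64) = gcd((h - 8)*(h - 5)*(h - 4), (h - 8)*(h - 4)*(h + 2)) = h^2 - 12*h + 32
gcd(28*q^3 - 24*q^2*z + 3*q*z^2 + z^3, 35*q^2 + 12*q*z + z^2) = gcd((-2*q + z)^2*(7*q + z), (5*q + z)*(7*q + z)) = 7*q + z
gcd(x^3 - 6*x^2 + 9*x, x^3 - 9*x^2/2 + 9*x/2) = x^2 - 3*x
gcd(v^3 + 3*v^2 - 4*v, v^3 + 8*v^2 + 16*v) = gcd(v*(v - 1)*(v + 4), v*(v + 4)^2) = v^2 + 4*v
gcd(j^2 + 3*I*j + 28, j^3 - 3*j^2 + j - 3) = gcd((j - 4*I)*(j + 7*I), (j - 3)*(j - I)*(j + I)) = 1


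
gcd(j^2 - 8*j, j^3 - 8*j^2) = j^2 - 8*j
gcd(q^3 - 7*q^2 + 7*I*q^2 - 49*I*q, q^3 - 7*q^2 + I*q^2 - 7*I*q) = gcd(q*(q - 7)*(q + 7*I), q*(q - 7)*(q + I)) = q^2 - 7*q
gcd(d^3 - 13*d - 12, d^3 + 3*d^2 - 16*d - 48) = d^2 - d - 12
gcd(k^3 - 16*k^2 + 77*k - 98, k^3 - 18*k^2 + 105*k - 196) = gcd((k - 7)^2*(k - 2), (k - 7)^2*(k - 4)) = k^2 - 14*k + 49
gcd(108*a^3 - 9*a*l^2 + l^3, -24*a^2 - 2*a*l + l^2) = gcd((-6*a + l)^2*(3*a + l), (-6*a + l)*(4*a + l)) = 6*a - l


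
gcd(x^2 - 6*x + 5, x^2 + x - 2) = x - 1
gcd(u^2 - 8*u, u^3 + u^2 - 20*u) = u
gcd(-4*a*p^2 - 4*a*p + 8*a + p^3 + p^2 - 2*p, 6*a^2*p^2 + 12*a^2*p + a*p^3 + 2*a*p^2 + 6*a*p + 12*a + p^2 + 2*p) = p + 2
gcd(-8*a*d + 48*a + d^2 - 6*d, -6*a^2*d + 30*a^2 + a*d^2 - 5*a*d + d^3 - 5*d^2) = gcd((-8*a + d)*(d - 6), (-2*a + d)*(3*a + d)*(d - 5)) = 1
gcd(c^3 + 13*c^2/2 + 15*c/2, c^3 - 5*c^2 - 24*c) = c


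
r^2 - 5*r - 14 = (r - 7)*(r + 2)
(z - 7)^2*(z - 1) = z^3 - 15*z^2 + 63*z - 49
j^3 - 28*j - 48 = (j - 6)*(j + 2)*(j + 4)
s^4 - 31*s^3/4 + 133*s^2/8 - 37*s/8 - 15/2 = (s - 4)*(s - 3)*(s - 5/4)*(s + 1/2)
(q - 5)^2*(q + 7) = q^3 - 3*q^2 - 45*q + 175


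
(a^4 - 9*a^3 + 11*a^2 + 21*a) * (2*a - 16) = 2*a^5 - 34*a^4 + 166*a^3 - 134*a^2 - 336*a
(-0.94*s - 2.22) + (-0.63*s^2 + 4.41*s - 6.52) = -0.63*s^2 + 3.47*s - 8.74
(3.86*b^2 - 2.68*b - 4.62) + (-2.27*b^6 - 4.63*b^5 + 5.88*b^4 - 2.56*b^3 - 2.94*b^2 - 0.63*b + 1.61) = -2.27*b^6 - 4.63*b^5 + 5.88*b^4 - 2.56*b^3 + 0.92*b^2 - 3.31*b - 3.01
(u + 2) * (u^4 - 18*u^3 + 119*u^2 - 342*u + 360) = u^5 - 16*u^4 + 83*u^3 - 104*u^2 - 324*u + 720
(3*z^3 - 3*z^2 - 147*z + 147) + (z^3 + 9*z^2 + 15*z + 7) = 4*z^3 + 6*z^2 - 132*z + 154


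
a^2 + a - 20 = (a - 4)*(a + 5)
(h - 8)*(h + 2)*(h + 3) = h^3 - 3*h^2 - 34*h - 48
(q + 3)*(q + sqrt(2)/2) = q^2 + sqrt(2)*q/2 + 3*q + 3*sqrt(2)/2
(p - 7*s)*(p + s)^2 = p^3 - 5*p^2*s - 13*p*s^2 - 7*s^3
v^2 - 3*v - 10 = (v - 5)*(v + 2)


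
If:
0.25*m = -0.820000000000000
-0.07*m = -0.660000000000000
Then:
No Solution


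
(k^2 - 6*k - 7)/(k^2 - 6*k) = (k^2 - 6*k - 7)/(k*(k - 6))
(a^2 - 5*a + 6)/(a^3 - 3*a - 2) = (a - 3)/(a^2 + 2*a + 1)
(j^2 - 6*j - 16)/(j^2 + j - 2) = (j - 8)/(j - 1)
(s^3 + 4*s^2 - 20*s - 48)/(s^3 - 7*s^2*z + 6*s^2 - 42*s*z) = (-s^2 + 2*s + 8)/(s*(-s + 7*z))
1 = 1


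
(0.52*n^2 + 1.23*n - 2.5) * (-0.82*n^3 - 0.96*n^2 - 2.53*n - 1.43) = -0.4264*n^5 - 1.5078*n^4 - 0.4464*n^3 - 1.4555*n^2 + 4.5661*n + 3.575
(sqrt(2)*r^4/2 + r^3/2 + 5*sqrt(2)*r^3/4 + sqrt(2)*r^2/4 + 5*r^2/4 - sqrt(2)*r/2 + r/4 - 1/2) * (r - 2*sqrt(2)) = sqrt(2)*r^5/2 - 3*r^4/2 + 5*sqrt(2)*r^4/4 - 15*r^3/4 - 3*sqrt(2)*r^3/4 - 3*sqrt(2)*r^2 - 3*r^2/4 - sqrt(2)*r/2 + 3*r/2 + sqrt(2)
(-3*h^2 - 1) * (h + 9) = -3*h^3 - 27*h^2 - h - 9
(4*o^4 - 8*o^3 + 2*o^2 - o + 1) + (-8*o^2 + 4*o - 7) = 4*o^4 - 8*o^3 - 6*o^2 + 3*o - 6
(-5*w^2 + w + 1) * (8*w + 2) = -40*w^3 - 2*w^2 + 10*w + 2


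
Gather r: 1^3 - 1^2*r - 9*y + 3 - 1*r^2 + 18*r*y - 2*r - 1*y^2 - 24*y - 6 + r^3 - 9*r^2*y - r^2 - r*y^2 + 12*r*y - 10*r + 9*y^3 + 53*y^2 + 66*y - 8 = r^3 + r^2*(-9*y - 2) + r*(-y^2 + 30*y - 13) + 9*y^3 + 52*y^2 + 33*y - 10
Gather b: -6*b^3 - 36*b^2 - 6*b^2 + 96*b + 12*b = -6*b^3 - 42*b^2 + 108*b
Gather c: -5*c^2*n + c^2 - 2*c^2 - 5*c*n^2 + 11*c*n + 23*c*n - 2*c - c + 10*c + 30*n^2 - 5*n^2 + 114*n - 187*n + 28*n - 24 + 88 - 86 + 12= c^2*(-5*n - 1) + c*(-5*n^2 + 34*n + 7) + 25*n^2 - 45*n - 10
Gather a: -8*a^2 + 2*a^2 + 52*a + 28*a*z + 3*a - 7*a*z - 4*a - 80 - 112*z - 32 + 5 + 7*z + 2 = -6*a^2 + a*(21*z + 51) - 105*z - 105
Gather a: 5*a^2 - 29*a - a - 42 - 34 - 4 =5*a^2 - 30*a - 80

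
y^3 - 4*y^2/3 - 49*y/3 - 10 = (y - 5)*(y + 2/3)*(y + 3)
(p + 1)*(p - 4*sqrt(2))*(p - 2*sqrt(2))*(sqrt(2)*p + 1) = sqrt(2)*p^4 - 11*p^3 + sqrt(2)*p^3 - 11*p^2 + 10*sqrt(2)*p^2 + 10*sqrt(2)*p + 16*p + 16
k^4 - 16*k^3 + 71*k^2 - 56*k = k*(k - 8)*(k - 7)*(k - 1)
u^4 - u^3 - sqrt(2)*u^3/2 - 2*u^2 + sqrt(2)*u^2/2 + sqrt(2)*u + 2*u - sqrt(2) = (u - 1)*(u - sqrt(2))*(u - sqrt(2)/2)*(u + sqrt(2))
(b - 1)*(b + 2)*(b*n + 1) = b^3*n + b^2*n + b^2 - 2*b*n + b - 2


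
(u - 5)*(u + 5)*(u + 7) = u^3 + 7*u^2 - 25*u - 175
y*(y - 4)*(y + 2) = y^3 - 2*y^2 - 8*y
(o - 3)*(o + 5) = o^2 + 2*o - 15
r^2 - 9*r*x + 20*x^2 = (r - 5*x)*(r - 4*x)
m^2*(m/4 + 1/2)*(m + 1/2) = m^4/4 + 5*m^3/8 + m^2/4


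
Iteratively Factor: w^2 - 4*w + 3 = (w - 1)*(w - 3)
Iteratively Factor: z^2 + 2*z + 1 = (z + 1)*(z + 1)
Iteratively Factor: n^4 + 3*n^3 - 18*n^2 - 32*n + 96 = (n + 4)*(n^3 - n^2 - 14*n + 24) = (n + 4)^2*(n^2 - 5*n + 6) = (n - 2)*(n + 4)^2*(n - 3)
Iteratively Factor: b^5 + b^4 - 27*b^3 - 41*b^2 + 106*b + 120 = (b - 5)*(b^4 + 6*b^3 + 3*b^2 - 26*b - 24) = (b - 5)*(b + 3)*(b^3 + 3*b^2 - 6*b - 8) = (b - 5)*(b + 3)*(b + 4)*(b^2 - b - 2) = (b - 5)*(b - 2)*(b + 3)*(b + 4)*(b + 1)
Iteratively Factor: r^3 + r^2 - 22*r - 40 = (r - 5)*(r^2 + 6*r + 8) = (r - 5)*(r + 2)*(r + 4)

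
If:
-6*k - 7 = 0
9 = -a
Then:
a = -9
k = -7/6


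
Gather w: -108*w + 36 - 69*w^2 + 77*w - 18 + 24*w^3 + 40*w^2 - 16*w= 24*w^3 - 29*w^2 - 47*w + 18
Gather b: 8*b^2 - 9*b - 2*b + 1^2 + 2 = 8*b^2 - 11*b + 3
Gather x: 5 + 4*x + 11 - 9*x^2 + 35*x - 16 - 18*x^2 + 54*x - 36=-27*x^2 + 93*x - 36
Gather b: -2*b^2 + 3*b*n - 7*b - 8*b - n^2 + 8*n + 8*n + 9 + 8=-2*b^2 + b*(3*n - 15) - n^2 + 16*n + 17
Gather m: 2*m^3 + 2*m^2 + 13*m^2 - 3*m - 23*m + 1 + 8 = 2*m^3 + 15*m^2 - 26*m + 9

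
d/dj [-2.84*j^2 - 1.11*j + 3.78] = -5.68*j - 1.11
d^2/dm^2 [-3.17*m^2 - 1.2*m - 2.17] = -6.34000000000000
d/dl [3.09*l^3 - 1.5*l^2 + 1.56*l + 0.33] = 9.27*l^2 - 3.0*l + 1.56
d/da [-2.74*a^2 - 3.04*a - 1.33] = -5.48*a - 3.04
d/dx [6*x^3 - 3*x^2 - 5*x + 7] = 18*x^2 - 6*x - 5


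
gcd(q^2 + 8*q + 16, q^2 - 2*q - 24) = q + 4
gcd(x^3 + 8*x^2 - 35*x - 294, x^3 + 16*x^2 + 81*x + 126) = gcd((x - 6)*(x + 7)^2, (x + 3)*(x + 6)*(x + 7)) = x + 7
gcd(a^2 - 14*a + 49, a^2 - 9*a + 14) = a - 7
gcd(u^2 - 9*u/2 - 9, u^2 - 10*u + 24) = u - 6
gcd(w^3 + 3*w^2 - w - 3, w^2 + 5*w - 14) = 1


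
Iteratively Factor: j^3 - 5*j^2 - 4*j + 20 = (j + 2)*(j^2 - 7*j + 10) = (j - 5)*(j + 2)*(j - 2)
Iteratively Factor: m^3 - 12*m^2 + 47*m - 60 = (m - 4)*(m^2 - 8*m + 15) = (m - 4)*(m - 3)*(m - 5)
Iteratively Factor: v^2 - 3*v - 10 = (v + 2)*(v - 5)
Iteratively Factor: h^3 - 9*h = (h - 3)*(h^2 + 3*h) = h*(h - 3)*(h + 3)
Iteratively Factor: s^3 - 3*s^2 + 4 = (s - 2)*(s^2 - s - 2) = (s - 2)*(s + 1)*(s - 2)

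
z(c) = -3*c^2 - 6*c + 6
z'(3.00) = -24.00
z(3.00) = -39.00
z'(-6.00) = 30.00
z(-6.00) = -66.00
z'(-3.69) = 16.14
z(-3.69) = -12.71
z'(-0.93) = -0.42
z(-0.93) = 8.99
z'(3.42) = -26.52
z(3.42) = -49.61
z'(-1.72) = 4.32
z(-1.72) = 7.44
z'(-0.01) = -5.94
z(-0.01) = 6.06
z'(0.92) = -11.52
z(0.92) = -2.06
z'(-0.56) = -2.64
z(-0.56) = 8.42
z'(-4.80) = 22.80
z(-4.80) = -34.32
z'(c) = -6*c - 6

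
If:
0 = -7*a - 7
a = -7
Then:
No Solution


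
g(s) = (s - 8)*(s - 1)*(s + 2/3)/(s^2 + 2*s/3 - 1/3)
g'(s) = (-2*s - 2/3)*(s - 8)*(s - 1)*(s + 2/3)/(s^2 + 2*s/3 - 1/3)^2 + (s - 8)*(s - 1)/(s^2 + 2*s/3 - 1/3) + (s - 8)*(s + 2/3)/(s^2 + 2*s/3 - 1/3) + (s - 1)*(s + 2/3)/(s^2 + 2*s/3 - 1/3)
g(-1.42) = -23.32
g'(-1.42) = -25.76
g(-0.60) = -2.46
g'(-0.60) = -31.53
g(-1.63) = -19.73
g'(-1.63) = -11.33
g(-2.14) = -16.64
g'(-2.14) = -3.09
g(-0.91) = 37.01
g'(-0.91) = -557.04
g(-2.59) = -15.73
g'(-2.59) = -1.23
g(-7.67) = -17.82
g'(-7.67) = 0.84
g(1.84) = -3.03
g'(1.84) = -1.25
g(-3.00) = -15.40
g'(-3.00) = -0.47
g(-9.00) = -18.97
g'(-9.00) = 0.89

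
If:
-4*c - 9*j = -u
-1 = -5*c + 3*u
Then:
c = 3*u/5 + 1/5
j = -7*u/45 - 4/45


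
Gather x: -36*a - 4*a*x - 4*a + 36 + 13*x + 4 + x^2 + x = -40*a + x^2 + x*(14 - 4*a) + 40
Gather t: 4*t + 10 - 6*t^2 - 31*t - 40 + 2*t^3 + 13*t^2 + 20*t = 2*t^3 + 7*t^2 - 7*t - 30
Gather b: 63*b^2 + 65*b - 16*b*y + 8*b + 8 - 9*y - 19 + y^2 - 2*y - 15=63*b^2 + b*(73 - 16*y) + y^2 - 11*y - 26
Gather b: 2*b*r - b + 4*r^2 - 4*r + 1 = b*(2*r - 1) + 4*r^2 - 4*r + 1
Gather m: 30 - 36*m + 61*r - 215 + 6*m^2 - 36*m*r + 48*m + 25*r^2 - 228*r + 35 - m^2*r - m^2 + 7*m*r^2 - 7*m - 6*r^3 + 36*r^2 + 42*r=m^2*(5 - r) + m*(7*r^2 - 36*r + 5) - 6*r^3 + 61*r^2 - 125*r - 150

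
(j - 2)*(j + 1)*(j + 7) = j^3 + 6*j^2 - 9*j - 14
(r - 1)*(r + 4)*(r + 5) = r^3 + 8*r^2 + 11*r - 20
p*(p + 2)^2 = p^3 + 4*p^2 + 4*p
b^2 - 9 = (b - 3)*(b + 3)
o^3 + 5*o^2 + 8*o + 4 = (o + 1)*(o + 2)^2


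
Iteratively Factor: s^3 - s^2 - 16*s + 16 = (s + 4)*(s^2 - 5*s + 4) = (s - 1)*(s + 4)*(s - 4)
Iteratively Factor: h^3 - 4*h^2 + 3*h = (h - 1)*(h^2 - 3*h) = h*(h - 1)*(h - 3)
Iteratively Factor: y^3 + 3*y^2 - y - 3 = (y + 3)*(y^2 - 1) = (y - 1)*(y + 3)*(y + 1)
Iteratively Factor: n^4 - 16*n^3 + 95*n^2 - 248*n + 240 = (n - 5)*(n^3 - 11*n^2 + 40*n - 48) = (n - 5)*(n - 4)*(n^2 - 7*n + 12) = (n - 5)*(n - 4)*(n - 3)*(n - 4)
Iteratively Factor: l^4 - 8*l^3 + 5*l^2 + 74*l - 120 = (l - 5)*(l^3 - 3*l^2 - 10*l + 24) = (l - 5)*(l - 4)*(l^2 + l - 6) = (l - 5)*(l - 4)*(l + 3)*(l - 2)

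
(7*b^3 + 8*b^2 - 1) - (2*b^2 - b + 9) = 7*b^3 + 6*b^2 + b - 10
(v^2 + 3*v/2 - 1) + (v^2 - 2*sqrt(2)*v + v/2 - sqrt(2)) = 2*v^2 - 2*sqrt(2)*v + 2*v - sqrt(2) - 1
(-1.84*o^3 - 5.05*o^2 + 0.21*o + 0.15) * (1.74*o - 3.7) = -3.2016*o^4 - 1.979*o^3 + 19.0504*o^2 - 0.516*o - 0.555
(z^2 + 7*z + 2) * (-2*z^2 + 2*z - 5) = -2*z^4 - 12*z^3 + 5*z^2 - 31*z - 10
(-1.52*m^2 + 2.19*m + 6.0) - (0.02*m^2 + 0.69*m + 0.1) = -1.54*m^2 + 1.5*m + 5.9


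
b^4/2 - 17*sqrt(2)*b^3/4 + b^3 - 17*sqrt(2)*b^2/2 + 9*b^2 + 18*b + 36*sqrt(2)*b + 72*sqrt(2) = (b/2 + 1)*(b - 6*sqrt(2))*(b - 4*sqrt(2))*(b + 3*sqrt(2)/2)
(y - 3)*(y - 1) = y^2 - 4*y + 3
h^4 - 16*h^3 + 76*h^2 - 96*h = h*(h - 8)*(h - 6)*(h - 2)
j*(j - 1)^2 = j^3 - 2*j^2 + j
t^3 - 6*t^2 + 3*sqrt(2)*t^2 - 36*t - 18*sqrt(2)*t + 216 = (t - 6)*(t - 3*sqrt(2))*(t + 6*sqrt(2))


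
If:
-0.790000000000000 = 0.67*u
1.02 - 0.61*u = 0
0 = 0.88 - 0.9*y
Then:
No Solution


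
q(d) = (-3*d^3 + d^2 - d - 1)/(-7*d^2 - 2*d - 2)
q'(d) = (14*d + 2)*(-3*d^3 + d^2 - d - 1)/(-7*d^2 - 2*d - 2)^2 + (-9*d^2 + 2*d - 1)/(-7*d^2 - 2*d - 2)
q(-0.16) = 0.43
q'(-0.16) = 0.89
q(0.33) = 0.39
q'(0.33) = -0.37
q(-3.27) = -1.68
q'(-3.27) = 0.43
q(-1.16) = -0.68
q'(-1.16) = 0.63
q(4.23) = 1.58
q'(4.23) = 0.42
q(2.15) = 0.73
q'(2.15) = 0.38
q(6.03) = 2.34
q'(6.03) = 0.42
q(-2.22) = -1.22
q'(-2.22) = 0.45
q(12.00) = 4.89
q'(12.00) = 0.43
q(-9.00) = -4.13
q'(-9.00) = 0.43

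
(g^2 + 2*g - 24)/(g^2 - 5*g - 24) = (-g^2 - 2*g + 24)/(-g^2 + 5*g + 24)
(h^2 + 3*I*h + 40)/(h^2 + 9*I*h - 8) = (h - 5*I)/(h + I)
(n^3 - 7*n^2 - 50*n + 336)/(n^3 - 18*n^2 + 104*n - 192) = (n + 7)/(n - 4)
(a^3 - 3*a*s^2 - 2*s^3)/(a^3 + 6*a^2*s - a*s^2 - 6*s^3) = (-a^2 + a*s + 2*s^2)/(-a^2 - 5*a*s + 6*s^2)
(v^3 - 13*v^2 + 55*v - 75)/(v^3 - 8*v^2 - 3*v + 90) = (v^2 - 8*v + 15)/(v^2 - 3*v - 18)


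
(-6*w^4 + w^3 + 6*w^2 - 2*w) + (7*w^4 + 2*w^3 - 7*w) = w^4 + 3*w^3 + 6*w^2 - 9*w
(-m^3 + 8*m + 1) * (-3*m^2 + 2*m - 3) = 3*m^5 - 2*m^4 - 21*m^3 + 13*m^2 - 22*m - 3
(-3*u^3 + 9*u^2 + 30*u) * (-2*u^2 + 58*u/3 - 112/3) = 6*u^5 - 76*u^4 + 226*u^3 + 244*u^2 - 1120*u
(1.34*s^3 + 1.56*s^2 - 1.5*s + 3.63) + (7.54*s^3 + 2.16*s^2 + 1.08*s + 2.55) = 8.88*s^3 + 3.72*s^2 - 0.42*s + 6.18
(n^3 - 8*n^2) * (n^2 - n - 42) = n^5 - 9*n^4 - 34*n^3 + 336*n^2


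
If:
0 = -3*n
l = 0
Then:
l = 0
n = 0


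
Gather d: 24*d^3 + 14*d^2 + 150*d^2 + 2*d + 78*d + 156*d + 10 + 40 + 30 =24*d^3 + 164*d^2 + 236*d + 80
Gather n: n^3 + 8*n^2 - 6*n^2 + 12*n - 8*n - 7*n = n^3 + 2*n^2 - 3*n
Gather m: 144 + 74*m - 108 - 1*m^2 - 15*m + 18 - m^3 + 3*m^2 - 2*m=-m^3 + 2*m^2 + 57*m + 54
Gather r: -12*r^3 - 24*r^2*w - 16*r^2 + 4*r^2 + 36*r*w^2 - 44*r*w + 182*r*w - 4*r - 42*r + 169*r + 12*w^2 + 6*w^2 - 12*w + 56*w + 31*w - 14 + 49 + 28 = -12*r^3 + r^2*(-24*w - 12) + r*(36*w^2 + 138*w + 123) + 18*w^2 + 75*w + 63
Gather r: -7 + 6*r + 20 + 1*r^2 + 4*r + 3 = r^2 + 10*r + 16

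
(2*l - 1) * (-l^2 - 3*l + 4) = -2*l^3 - 5*l^2 + 11*l - 4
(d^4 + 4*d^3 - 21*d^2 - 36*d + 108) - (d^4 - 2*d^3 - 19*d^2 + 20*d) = 6*d^3 - 2*d^2 - 56*d + 108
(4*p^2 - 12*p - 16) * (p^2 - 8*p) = 4*p^4 - 44*p^3 + 80*p^2 + 128*p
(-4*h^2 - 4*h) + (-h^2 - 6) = -5*h^2 - 4*h - 6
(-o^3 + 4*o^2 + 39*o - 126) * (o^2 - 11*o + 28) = -o^5 + 15*o^4 - 33*o^3 - 443*o^2 + 2478*o - 3528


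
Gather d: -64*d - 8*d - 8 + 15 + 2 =9 - 72*d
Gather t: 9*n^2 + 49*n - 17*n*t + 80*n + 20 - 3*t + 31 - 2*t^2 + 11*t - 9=9*n^2 + 129*n - 2*t^2 + t*(8 - 17*n) + 42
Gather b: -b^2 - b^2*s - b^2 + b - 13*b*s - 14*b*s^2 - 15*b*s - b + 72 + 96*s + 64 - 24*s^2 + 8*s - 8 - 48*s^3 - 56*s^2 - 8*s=b^2*(-s - 2) + b*(-14*s^2 - 28*s) - 48*s^3 - 80*s^2 + 96*s + 128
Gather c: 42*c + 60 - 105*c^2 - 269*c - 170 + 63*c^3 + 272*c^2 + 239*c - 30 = 63*c^3 + 167*c^2 + 12*c - 140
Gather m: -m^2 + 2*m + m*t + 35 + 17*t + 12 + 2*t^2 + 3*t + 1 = -m^2 + m*(t + 2) + 2*t^2 + 20*t + 48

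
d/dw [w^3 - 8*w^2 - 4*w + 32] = 3*w^2 - 16*w - 4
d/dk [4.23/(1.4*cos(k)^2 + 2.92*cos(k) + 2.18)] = (11.844*cos(k) + 12.3516)*sin(k)/(1.4*cos(k)^2 + 2.92*cos(k) + 2.18)^2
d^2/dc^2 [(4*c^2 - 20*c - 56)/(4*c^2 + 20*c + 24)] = -20/(c^3 + 9*c^2 + 27*c + 27)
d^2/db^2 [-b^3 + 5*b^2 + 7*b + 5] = 10 - 6*b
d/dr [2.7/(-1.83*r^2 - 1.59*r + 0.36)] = (9.882*r + 4.293)/(1.83*r^2 + 1.59*r - 0.36)^2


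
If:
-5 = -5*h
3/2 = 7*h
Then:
No Solution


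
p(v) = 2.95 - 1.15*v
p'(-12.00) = -1.15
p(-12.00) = 16.75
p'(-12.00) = -1.15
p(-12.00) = 16.75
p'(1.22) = -1.15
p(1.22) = 1.55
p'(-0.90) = -1.15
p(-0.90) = 3.98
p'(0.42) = -1.15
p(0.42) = 2.47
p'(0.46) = -1.15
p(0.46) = 2.42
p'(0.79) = -1.15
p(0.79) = 2.04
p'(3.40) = -1.15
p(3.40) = -0.96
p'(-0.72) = -1.15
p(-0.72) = 3.78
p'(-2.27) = -1.15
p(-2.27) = 5.56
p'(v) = -1.15000000000000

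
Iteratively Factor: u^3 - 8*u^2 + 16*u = (u)*(u^2 - 8*u + 16) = u*(u - 4)*(u - 4)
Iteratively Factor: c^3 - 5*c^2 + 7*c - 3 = (c - 3)*(c^2 - 2*c + 1) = (c - 3)*(c - 1)*(c - 1)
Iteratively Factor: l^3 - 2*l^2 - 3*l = (l + 1)*(l^2 - 3*l) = (l - 3)*(l + 1)*(l)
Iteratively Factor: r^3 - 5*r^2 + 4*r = (r - 1)*(r^2 - 4*r) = (r - 4)*(r - 1)*(r)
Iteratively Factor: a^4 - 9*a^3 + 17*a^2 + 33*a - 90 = (a - 3)*(a^3 - 6*a^2 - a + 30) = (a - 3)^2*(a^2 - 3*a - 10) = (a - 3)^2*(a + 2)*(a - 5)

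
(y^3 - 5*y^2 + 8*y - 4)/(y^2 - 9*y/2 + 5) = 2*(y^2 - 3*y + 2)/(2*y - 5)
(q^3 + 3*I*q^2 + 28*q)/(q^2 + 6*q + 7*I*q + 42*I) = q*(q - 4*I)/(q + 6)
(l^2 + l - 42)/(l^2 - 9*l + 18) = (l + 7)/(l - 3)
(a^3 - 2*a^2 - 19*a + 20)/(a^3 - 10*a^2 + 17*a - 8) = (a^2 - a - 20)/(a^2 - 9*a + 8)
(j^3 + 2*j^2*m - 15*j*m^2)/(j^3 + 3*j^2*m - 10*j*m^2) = (j - 3*m)/(j - 2*m)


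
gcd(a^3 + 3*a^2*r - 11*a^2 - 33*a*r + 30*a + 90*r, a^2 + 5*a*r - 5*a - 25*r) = a - 5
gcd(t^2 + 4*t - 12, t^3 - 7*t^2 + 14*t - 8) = t - 2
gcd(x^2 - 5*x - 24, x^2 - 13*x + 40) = x - 8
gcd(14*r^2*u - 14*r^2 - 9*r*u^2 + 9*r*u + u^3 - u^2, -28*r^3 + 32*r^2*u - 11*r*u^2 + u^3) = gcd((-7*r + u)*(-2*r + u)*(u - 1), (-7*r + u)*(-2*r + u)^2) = 14*r^2 - 9*r*u + u^2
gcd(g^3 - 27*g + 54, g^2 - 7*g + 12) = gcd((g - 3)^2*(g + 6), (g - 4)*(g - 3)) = g - 3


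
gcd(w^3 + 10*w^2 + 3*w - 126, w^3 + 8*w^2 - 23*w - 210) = w^2 + 13*w + 42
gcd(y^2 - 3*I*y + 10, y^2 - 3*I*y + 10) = y^2 - 3*I*y + 10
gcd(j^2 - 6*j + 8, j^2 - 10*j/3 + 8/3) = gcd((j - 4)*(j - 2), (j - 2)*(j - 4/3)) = j - 2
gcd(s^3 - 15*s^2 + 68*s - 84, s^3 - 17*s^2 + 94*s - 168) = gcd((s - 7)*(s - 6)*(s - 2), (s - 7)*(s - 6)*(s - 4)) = s^2 - 13*s + 42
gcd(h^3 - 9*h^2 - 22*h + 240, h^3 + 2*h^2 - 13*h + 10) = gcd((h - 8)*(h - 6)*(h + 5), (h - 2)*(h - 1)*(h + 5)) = h + 5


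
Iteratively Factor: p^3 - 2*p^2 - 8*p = (p + 2)*(p^2 - 4*p) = (p - 4)*(p + 2)*(p)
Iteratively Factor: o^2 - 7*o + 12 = (o - 3)*(o - 4)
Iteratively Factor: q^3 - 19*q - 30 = (q + 2)*(q^2 - 2*q - 15) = (q - 5)*(q + 2)*(q + 3)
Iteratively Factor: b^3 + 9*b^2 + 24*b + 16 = (b + 4)*(b^2 + 5*b + 4) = (b + 4)^2*(b + 1)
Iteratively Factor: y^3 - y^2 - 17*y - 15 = (y + 1)*(y^2 - 2*y - 15) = (y - 5)*(y + 1)*(y + 3)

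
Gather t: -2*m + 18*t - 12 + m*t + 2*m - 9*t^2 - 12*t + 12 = -9*t^2 + t*(m + 6)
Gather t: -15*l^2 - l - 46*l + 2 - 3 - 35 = -15*l^2 - 47*l - 36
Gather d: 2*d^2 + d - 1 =2*d^2 + d - 1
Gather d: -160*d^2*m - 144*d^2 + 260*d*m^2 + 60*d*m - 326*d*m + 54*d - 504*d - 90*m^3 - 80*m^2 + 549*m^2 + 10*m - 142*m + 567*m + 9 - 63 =d^2*(-160*m - 144) + d*(260*m^2 - 266*m - 450) - 90*m^3 + 469*m^2 + 435*m - 54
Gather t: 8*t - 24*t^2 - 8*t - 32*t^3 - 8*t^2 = -32*t^3 - 32*t^2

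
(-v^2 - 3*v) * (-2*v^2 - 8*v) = 2*v^4 + 14*v^3 + 24*v^2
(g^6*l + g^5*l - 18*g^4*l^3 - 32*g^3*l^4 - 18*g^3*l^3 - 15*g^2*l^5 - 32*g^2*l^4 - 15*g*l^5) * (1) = g^6*l + g^5*l - 18*g^4*l^3 - 32*g^3*l^4 - 18*g^3*l^3 - 15*g^2*l^5 - 32*g^2*l^4 - 15*g*l^5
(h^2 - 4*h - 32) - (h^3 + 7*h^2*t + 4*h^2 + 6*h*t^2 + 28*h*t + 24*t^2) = -h^3 - 7*h^2*t - 3*h^2 - 6*h*t^2 - 28*h*t - 4*h - 24*t^2 - 32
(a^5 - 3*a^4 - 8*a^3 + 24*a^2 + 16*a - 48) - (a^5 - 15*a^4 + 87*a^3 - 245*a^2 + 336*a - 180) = 12*a^4 - 95*a^3 + 269*a^2 - 320*a + 132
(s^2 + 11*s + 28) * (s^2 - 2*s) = s^4 + 9*s^3 + 6*s^2 - 56*s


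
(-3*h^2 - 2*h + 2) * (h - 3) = -3*h^3 + 7*h^2 + 8*h - 6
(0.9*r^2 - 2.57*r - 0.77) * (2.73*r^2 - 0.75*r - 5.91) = 2.457*r^4 - 7.6911*r^3 - 5.4936*r^2 + 15.7662*r + 4.5507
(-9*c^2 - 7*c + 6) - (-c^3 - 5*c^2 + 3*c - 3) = c^3 - 4*c^2 - 10*c + 9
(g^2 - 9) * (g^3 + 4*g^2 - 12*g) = g^5 + 4*g^4 - 21*g^3 - 36*g^2 + 108*g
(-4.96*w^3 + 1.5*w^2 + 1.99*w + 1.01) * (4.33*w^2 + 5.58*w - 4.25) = -21.4768*w^5 - 21.1818*w^4 + 38.0667*w^3 + 9.1025*w^2 - 2.8217*w - 4.2925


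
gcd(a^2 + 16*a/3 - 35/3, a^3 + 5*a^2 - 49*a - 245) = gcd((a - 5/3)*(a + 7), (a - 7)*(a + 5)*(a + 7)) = a + 7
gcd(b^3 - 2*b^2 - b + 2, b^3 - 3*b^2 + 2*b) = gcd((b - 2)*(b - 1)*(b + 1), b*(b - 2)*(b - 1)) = b^2 - 3*b + 2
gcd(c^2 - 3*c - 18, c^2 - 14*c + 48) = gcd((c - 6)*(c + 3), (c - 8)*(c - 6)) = c - 6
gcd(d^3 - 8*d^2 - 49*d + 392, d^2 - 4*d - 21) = d - 7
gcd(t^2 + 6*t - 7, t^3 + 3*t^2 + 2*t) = 1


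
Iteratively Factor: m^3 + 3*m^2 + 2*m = (m + 2)*(m^2 + m) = (m + 1)*(m + 2)*(m)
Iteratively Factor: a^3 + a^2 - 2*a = (a)*(a^2 + a - 2) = a*(a - 1)*(a + 2)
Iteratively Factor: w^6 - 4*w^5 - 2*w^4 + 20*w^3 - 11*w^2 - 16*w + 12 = (w - 1)*(w^5 - 3*w^4 - 5*w^3 + 15*w^2 + 4*w - 12) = (w - 2)*(w - 1)*(w^4 - w^3 - 7*w^2 + w + 6) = (w - 2)*(w - 1)*(w + 2)*(w^3 - 3*w^2 - w + 3) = (w - 3)*(w - 2)*(w - 1)*(w + 2)*(w^2 - 1) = (w - 3)*(w - 2)*(w - 1)*(w + 1)*(w + 2)*(w - 1)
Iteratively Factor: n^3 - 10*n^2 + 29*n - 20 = (n - 1)*(n^2 - 9*n + 20) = (n - 4)*(n - 1)*(n - 5)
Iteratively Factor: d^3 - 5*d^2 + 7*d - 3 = (d - 1)*(d^2 - 4*d + 3) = (d - 3)*(d - 1)*(d - 1)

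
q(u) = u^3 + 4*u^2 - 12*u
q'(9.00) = 303.00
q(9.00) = 945.00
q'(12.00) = 516.00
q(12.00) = 2160.00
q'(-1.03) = -17.06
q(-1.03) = 15.51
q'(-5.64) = 38.31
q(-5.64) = 15.51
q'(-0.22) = -13.61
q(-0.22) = 2.82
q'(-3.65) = -1.23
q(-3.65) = 48.46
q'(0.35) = -8.83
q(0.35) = -3.67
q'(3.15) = 42.97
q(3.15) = 33.15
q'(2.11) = 18.24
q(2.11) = 1.88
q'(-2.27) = -14.70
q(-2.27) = 36.15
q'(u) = 3*u^2 + 8*u - 12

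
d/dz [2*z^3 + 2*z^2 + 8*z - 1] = 6*z^2 + 4*z + 8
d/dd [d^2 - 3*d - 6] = 2*d - 3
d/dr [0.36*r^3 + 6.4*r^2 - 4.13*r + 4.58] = 1.08*r^2 + 12.8*r - 4.13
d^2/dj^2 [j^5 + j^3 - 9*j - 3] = 20*j^3 + 6*j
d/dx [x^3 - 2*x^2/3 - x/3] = 3*x^2 - 4*x/3 - 1/3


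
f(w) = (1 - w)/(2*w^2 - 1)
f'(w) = -4*w*(1 - w)/(2*w^2 - 1)^2 - 1/(2*w^2 - 1)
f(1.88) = -0.15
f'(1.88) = 0.01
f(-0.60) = -5.71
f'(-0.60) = 52.55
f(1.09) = -0.07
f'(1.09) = -0.52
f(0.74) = 2.73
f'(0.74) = -95.42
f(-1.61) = 0.62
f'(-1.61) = 0.72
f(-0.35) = -1.79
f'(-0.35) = 4.64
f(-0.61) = -6.29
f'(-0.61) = 63.95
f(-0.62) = -7.01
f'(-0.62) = 79.49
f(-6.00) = 0.10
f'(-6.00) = 0.02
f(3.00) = -0.12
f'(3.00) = 0.02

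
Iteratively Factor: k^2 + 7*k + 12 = (k + 4)*(k + 3)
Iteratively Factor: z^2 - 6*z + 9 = (z - 3)*(z - 3)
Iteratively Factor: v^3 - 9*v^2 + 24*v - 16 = (v - 1)*(v^2 - 8*v + 16) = (v - 4)*(v - 1)*(v - 4)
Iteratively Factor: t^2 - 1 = (t - 1)*(t + 1)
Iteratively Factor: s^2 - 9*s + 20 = (s - 5)*(s - 4)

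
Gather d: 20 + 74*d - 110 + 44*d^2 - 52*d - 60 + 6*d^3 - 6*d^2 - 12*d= 6*d^3 + 38*d^2 + 10*d - 150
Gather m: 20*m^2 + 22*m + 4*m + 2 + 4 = 20*m^2 + 26*m + 6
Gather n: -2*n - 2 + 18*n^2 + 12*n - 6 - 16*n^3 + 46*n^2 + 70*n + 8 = -16*n^3 + 64*n^2 + 80*n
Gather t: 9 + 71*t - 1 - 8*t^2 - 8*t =-8*t^2 + 63*t + 8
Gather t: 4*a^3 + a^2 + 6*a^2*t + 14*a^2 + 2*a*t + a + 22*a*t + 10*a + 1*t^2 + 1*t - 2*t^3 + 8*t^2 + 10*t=4*a^3 + 15*a^2 + 11*a - 2*t^3 + 9*t^2 + t*(6*a^2 + 24*a + 11)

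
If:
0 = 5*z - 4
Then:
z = 4/5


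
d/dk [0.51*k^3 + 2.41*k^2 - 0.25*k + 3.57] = 1.53*k^2 + 4.82*k - 0.25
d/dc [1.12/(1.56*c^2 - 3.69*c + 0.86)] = (4.1328 - 3.4944*c)/(1.56*c^2 - 3.69*c + 0.86)^2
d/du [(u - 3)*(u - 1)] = 2*u - 4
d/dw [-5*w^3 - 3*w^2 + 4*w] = -15*w^2 - 6*w + 4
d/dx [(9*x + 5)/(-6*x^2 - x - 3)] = (-54*x^2 - 9*x + (9*x + 5)*(12*x + 1) - 27)/(6*x^2 + x + 3)^2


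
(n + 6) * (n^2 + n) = n^3 + 7*n^2 + 6*n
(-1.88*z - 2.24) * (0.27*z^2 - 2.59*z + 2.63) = -0.5076*z^3 + 4.2644*z^2 + 0.857200000000001*z - 5.8912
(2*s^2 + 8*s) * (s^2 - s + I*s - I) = 2*s^4 + 6*s^3 + 2*I*s^3 - 8*s^2 + 6*I*s^2 - 8*I*s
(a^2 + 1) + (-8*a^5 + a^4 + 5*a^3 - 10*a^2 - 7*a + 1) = -8*a^5 + a^4 + 5*a^3 - 9*a^2 - 7*a + 2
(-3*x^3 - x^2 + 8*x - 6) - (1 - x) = -3*x^3 - x^2 + 9*x - 7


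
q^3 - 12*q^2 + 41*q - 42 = (q - 7)*(q - 3)*(q - 2)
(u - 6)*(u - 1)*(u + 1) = u^3 - 6*u^2 - u + 6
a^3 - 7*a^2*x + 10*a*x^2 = a*(a - 5*x)*(a - 2*x)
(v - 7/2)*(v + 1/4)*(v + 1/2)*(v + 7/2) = v^4 + 3*v^3/4 - 97*v^2/8 - 147*v/16 - 49/32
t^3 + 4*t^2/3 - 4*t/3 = t*(t - 2/3)*(t + 2)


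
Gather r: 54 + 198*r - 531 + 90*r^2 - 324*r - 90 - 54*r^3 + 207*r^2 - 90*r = -54*r^3 + 297*r^2 - 216*r - 567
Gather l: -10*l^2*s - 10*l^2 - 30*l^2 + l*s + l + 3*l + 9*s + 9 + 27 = l^2*(-10*s - 40) + l*(s + 4) + 9*s + 36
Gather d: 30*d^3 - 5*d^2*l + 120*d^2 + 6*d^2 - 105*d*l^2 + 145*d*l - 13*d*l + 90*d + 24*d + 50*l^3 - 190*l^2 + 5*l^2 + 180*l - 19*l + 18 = 30*d^3 + d^2*(126 - 5*l) + d*(-105*l^2 + 132*l + 114) + 50*l^3 - 185*l^2 + 161*l + 18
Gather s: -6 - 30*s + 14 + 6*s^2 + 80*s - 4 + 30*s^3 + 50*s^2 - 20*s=30*s^3 + 56*s^2 + 30*s + 4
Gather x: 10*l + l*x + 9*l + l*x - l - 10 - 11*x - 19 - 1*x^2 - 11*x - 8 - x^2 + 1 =18*l - 2*x^2 + x*(2*l - 22) - 36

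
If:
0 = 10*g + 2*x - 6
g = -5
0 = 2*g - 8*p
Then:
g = -5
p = -5/4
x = 28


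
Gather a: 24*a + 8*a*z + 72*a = a*(8*z + 96)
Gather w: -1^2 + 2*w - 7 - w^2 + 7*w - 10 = -w^2 + 9*w - 18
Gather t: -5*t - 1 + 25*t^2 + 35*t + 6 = 25*t^2 + 30*t + 5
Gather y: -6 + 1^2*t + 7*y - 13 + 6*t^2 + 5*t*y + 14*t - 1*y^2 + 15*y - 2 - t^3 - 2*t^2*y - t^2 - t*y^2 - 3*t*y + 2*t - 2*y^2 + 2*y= -t^3 + 5*t^2 + 17*t + y^2*(-t - 3) + y*(-2*t^2 + 2*t + 24) - 21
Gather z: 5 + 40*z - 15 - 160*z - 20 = -120*z - 30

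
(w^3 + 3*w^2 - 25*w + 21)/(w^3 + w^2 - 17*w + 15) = (w + 7)/(w + 5)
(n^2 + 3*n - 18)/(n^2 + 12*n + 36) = (n - 3)/(n + 6)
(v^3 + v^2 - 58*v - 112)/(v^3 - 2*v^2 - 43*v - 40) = (v^2 + 9*v + 14)/(v^2 + 6*v + 5)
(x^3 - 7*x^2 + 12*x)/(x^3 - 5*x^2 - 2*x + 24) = x/(x + 2)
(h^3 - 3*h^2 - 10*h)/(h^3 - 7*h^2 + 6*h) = (h^2 - 3*h - 10)/(h^2 - 7*h + 6)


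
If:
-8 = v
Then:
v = -8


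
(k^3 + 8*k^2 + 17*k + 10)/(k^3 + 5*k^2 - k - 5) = (k + 2)/(k - 1)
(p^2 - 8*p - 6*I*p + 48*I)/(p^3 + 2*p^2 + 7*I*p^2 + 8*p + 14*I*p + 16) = (p^2 + p*(-8 - 6*I) + 48*I)/(p^3 + p^2*(2 + 7*I) + p*(8 + 14*I) + 16)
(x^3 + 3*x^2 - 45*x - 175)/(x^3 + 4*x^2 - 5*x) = (x^2 - 2*x - 35)/(x*(x - 1))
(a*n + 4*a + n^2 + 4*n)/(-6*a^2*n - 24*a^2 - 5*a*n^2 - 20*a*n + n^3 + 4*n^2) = -1/(6*a - n)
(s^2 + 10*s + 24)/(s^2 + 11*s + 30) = (s + 4)/(s + 5)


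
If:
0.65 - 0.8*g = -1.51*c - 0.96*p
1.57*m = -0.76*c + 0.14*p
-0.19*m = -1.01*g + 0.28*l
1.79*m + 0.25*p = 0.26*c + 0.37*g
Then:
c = -0.0188408661458204*p - 0.164737598269488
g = 1.16443786514976*p + 0.501557783266341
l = 4.13359531778099*p + 1.75507749712312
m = 0.0982923938030723*p + 0.0797455889712173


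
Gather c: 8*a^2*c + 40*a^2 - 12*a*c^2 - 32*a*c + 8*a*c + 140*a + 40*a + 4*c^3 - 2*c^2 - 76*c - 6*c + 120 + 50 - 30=40*a^2 + 180*a + 4*c^3 + c^2*(-12*a - 2) + c*(8*a^2 - 24*a - 82) + 140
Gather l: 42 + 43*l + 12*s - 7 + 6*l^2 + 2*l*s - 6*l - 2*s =6*l^2 + l*(2*s + 37) + 10*s + 35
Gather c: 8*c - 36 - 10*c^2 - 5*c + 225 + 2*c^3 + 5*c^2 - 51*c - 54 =2*c^3 - 5*c^2 - 48*c + 135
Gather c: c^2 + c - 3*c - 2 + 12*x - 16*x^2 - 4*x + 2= c^2 - 2*c - 16*x^2 + 8*x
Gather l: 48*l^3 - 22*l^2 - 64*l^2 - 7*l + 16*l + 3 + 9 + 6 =48*l^3 - 86*l^2 + 9*l + 18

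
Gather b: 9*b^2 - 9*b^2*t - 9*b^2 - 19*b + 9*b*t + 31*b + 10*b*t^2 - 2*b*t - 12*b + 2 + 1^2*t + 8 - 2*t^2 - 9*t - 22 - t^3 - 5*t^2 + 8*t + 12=-9*b^2*t + b*(10*t^2 + 7*t) - t^3 - 7*t^2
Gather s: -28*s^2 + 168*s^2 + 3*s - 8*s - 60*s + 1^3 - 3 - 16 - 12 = 140*s^2 - 65*s - 30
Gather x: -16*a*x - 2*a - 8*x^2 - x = -2*a - 8*x^2 + x*(-16*a - 1)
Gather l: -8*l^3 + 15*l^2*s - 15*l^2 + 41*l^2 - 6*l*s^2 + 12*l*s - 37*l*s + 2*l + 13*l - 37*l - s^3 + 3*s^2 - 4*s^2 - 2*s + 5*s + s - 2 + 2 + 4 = -8*l^3 + l^2*(15*s + 26) + l*(-6*s^2 - 25*s - 22) - s^3 - s^2 + 4*s + 4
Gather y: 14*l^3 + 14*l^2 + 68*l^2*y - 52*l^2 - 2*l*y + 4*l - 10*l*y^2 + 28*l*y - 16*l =14*l^3 - 38*l^2 - 10*l*y^2 - 12*l + y*(68*l^2 + 26*l)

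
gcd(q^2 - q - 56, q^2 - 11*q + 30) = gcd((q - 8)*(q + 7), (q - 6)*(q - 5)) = 1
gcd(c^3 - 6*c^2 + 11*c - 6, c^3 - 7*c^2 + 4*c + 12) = c - 2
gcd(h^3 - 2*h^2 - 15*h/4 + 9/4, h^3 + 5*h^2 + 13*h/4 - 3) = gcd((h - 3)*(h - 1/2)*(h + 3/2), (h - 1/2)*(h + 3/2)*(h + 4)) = h^2 + h - 3/4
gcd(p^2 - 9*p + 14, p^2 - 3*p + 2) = p - 2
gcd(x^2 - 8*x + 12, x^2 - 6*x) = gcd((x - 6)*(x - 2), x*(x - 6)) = x - 6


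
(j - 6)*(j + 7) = j^2 + j - 42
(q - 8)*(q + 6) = q^2 - 2*q - 48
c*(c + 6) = c^2 + 6*c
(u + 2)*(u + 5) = u^2 + 7*u + 10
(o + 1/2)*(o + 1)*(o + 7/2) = o^3 + 5*o^2 + 23*o/4 + 7/4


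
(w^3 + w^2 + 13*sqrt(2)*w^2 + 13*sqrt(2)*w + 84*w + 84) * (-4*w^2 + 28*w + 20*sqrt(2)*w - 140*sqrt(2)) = -4*w^5 - 32*sqrt(2)*w^4 + 24*w^4 + 212*w^3 + 192*sqrt(2)*w^3 - 1104*w^2 + 1904*sqrt(2)*w^2 - 10080*sqrt(2)*w - 1288*w - 11760*sqrt(2)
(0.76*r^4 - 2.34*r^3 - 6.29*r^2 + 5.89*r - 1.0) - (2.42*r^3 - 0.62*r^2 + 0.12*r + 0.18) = 0.76*r^4 - 4.76*r^3 - 5.67*r^2 + 5.77*r - 1.18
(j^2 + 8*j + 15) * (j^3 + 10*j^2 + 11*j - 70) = j^5 + 18*j^4 + 106*j^3 + 168*j^2 - 395*j - 1050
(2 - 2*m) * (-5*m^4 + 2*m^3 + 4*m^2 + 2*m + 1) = 10*m^5 - 14*m^4 - 4*m^3 + 4*m^2 + 2*m + 2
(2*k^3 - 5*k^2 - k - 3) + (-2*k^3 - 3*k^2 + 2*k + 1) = -8*k^2 + k - 2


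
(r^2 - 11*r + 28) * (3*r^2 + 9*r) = 3*r^4 - 24*r^3 - 15*r^2 + 252*r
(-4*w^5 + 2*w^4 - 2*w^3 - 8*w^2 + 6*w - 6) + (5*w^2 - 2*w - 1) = -4*w^5 + 2*w^4 - 2*w^3 - 3*w^2 + 4*w - 7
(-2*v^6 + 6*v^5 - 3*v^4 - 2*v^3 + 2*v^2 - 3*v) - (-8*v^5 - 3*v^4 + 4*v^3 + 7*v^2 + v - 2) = -2*v^6 + 14*v^5 - 6*v^3 - 5*v^2 - 4*v + 2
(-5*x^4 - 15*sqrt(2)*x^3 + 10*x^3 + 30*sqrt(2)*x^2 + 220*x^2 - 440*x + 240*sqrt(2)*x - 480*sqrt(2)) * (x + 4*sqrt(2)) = -5*x^5 - 35*sqrt(2)*x^4 + 10*x^4 + 70*sqrt(2)*x^3 + 100*x^3 - 200*x^2 + 1120*sqrt(2)*x^2 - 2240*sqrt(2)*x + 1920*x - 3840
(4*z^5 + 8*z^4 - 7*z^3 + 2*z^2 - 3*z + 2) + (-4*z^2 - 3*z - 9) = 4*z^5 + 8*z^4 - 7*z^3 - 2*z^2 - 6*z - 7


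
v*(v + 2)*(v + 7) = v^3 + 9*v^2 + 14*v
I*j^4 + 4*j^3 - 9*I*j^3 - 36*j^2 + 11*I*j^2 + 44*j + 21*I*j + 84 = (j - 7)*(j - 3)*(j - 4*I)*(I*j + I)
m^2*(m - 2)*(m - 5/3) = m^4 - 11*m^3/3 + 10*m^2/3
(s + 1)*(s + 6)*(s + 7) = s^3 + 14*s^2 + 55*s + 42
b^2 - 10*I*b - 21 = (b - 7*I)*(b - 3*I)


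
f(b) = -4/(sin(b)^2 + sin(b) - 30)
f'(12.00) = 0.00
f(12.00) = 0.13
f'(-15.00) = 0.00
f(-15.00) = 0.13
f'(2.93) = -0.01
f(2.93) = 0.13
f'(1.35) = 0.00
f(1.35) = 0.14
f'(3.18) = -0.00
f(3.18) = 0.13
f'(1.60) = -0.00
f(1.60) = 0.14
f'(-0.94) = -0.00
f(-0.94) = 0.13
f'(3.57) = -0.00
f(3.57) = 0.13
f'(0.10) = 0.01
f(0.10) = 0.13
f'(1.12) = 0.01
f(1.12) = 0.14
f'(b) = -4*(-2*sin(b)*cos(b) - cos(b))/(sin(b)^2 + sin(b) - 30)^2 = 4*(2*sin(b) + 1)*cos(b)/(sin(b)^2 + sin(b) - 30)^2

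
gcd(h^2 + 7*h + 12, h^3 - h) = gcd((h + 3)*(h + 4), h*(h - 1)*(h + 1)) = 1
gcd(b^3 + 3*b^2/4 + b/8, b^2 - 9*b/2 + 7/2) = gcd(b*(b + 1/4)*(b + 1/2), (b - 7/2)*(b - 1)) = 1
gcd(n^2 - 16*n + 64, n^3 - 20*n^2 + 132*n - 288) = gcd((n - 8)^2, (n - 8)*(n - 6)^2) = n - 8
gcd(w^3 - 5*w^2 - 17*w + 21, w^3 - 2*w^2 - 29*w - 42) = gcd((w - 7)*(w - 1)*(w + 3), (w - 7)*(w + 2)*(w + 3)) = w^2 - 4*w - 21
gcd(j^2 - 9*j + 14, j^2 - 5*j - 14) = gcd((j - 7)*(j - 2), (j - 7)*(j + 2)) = j - 7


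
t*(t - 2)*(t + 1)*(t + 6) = t^4 + 5*t^3 - 8*t^2 - 12*t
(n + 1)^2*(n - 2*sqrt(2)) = n^3 - 2*sqrt(2)*n^2 + 2*n^2 - 4*sqrt(2)*n + n - 2*sqrt(2)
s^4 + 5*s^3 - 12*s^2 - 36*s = s*(s - 3)*(s + 2)*(s + 6)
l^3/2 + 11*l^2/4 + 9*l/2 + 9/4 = (l/2 + 1/2)*(l + 3/2)*(l + 3)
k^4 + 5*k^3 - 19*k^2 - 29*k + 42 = (k - 3)*(k - 1)*(k + 2)*(k + 7)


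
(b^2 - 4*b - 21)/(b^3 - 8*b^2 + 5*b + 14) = (b + 3)/(b^2 - b - 2)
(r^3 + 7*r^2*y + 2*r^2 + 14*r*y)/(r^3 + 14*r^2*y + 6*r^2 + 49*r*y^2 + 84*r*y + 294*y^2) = r*(r + 2)/(r^2 + 7*r*y + 6*r + 42*y)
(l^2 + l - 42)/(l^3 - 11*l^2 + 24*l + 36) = (l + 7)/(l^2 - 5*l - 6)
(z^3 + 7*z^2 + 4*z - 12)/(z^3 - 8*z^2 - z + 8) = (z^2 + 8*z + 12)/(z^2 - 7*z - 8)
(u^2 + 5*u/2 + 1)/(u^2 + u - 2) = (u + 1/2)/(u - 1)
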